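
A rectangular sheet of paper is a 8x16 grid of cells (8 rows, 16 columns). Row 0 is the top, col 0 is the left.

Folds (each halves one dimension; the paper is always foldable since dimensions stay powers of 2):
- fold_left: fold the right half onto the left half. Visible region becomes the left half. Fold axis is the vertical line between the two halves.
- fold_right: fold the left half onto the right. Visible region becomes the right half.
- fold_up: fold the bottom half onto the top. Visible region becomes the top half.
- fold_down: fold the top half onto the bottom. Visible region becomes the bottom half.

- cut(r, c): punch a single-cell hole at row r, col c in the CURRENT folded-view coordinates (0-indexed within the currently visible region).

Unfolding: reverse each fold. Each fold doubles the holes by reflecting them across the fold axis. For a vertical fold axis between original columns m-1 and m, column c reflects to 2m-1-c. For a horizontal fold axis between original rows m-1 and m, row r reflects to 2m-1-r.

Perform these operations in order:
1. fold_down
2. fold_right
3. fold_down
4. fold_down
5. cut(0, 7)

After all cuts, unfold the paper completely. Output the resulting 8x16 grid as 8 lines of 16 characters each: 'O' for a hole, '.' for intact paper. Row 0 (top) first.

Op 1 fold_down: fold axis h@4; visible region now rows[4,8) x cols[0,16) = 4x16
Op 2 fold_right: fold axis v@8; visible region now rows[4,8) x cols[8,16) = 4x8
Op 3 fold_down: fold axis h@6; visible region now rows[6,8) x cols[8,16) = 2x8
Op 4 fold_down: fold axis h@7; visible region now rows[7,8) x cols[8,16) = 1x8
Op 5 cut(0, 7): punch at orig (7,15); cuts so far [(7, 15)]; region rows[7,8) x cols[8,16) = 1x8
Unfold 1 (reflect across h@7): 2 holes -> [(6, 15), (7, 15)]
Unfold 2 (reflect across h@6): 4 holes -> [(4, 15), (5, 15), (6, 15), (7, 15)]
Unfold 3 (reflect across v@8): 8 holes -> [(4, 0), (4, 15), (5, 0), (5, 15), (6, 0), (6, 15), (7, 0), (7, 15)]
Unfold 4 (reflect across h@4): 16 holes -> [(0, 0), (0, 15), (1, 0), (1, 15), (2, 0), (2, 15), (3, 0), (3, 15), (4, 0), (4, 15), (5, 0), (5, 15), (6, 0), (6, 15), (7, 0), (7, 15)]

Answer: O..............O
O..............O
O..............O
O..............O
O..............O
O..............O
O..............O
O..............O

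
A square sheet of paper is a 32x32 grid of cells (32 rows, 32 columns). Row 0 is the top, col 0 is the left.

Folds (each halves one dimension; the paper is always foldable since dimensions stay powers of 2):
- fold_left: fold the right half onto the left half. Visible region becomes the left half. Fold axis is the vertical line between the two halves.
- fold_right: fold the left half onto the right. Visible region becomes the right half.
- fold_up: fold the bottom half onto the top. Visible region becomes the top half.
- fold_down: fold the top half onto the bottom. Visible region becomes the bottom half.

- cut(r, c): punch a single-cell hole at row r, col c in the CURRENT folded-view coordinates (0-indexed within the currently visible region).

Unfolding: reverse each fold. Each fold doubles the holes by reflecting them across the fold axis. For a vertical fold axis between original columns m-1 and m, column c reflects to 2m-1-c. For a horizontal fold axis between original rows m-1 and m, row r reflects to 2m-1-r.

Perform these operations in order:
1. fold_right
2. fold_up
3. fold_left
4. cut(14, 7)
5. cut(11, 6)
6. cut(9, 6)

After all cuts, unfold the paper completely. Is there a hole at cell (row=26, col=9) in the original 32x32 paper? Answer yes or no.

Answer: no

Derivation:
Op 1 fold_right: fold axis v@16; visible region now rows[0,32) x cols[16,32) = 32x16
Op 2 fold_up: fold axis h@16; visible region now rows[0,16) x cols[16,32) = 16x16
Op 3 fold_left: fold axis v@24; visible region now rows[0,16) x cols[16,24) = 16x8
Op 4 cut(14, 7): punch at orig (14,23); cuts so far [(14, 23)]; region rows[0,16) x cols[16,24) = 16x8
Op 5 cut(11, 6): punch at orig (11,22); cuts so far [(11, 22), (14, 23)]; region rows[0,16) x cols[16,24) = 16x8
Op 6 cut(9, 6): punch at orig (9,22); cuts so far [(9, 22), (11, 22), (14, 23)]; region rows[0,16) x cols[16,24) = 16x8
Unfold 1 (reflect across v@24): 6 holes -> [(9, 22), (9, 25), (11, 22), (11, 25), (14, 23), (14, 24)]
Unfold 2 (reflect across h@16): 12 holes -> [(9, 22), (9, 25), (11, 22), (11, 25), (14, 23), (14, 24), (17, 23), (17, 24), (20, 22), (20, 25), (22, 22), (22, 25)]
Unfold 3 (reflect across v@16): 24 holes -> [(9, 6), (9, 9), (9, 22), (9, 25), (11, 6), (11, 9), (11, 22), (11, 25), (14, 7), (14, 8), (14, 23), (14, 24), (17, 7), (17, 8), (17, 23), (17, 24), (20, 6), (20, 9), (20, 22), (20, 25), (22, 6), (22, 9), (22, 22), (22, 25)]
Holes: [(9, 6), (9, 9), (9, 22), (9, 25), (11, 6), (11, 9), (11, 22), (11, 25), (14, 7), (14, 8), (14, 23), (14, 24), (17, 7), (17, 8), (17, 23), (17, 24), (20, 6), (20, 9), (20, 22), (20, 25), (22, 6), (22, 9), (22, 22), (22, 25)]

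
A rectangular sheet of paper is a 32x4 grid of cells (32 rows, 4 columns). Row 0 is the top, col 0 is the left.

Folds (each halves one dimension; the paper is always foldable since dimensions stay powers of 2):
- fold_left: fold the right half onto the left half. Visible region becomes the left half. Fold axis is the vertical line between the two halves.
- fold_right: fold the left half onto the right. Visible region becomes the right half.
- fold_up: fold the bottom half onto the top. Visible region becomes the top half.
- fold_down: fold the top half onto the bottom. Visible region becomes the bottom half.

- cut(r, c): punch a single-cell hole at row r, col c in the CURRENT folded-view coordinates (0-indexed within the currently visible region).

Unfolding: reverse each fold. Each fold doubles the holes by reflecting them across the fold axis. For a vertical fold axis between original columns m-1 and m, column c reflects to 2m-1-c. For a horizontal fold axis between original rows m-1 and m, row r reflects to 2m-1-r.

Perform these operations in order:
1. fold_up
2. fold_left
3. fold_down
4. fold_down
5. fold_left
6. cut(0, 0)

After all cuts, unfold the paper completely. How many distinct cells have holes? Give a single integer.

Answer: 32

Derivation:
Op 1 fold_up: fold axis h@16; visible region now rows[0,16) x cols[0,4) = 16x4
Op 2 fold_left: fold axis v@2; visible region now rows[0,16) x cols[0,2) = 16x2
Op 3 fold_down: fold axis h@8; visible region now rows[8,16) x cols[0,2) = 8x2
Op 4 fold_down: fold axis h@12; visible region now rows[12,16) x cols[0,2) = 4x2
Op 5 fold_left: fold axis v@1; visible region now rows[12,16) x cols[0,1) = 4x1
Op 6 cut(0, 0): punch at orig (12,0); cuts so far [(12, 0)]; region rows[12,16) x cols[0,1) = 4x1
Unfold 1 (reflect across v@1): 2 holes -> [(12, 0), (12, 1)]
Unfold 2 (reflect across h@12): 4 holes -> [(11, 0), (11, 1), (12, 0), (12, 1)]
Unfold 3 (reflect across h@8): 8 holes -> [(3, 0), (3, 1), (4, 0), (4, 1), (11, 0), (11, 1), (12, 0), (12, 1)]
Unfold 4 (reflect across v@2): 16 holes -> [(3, 0), (3, 1), (3, 2), (3, 3), (4, 0), (4, 1), (4, 2), (4, 3), (11, 0), (11, 1), (11, 2), (11, 3), (12, 0), (12, 1), (12, 2), (12, 3)]
Unfold 5 (reflect across h@16): 32 holes -> [(3, 0), (3, 1), (3, 2), (3, 3), (4, 0), (4, 1), (4, 2), (4, 3), (11, 0), (11, 1), (11, 2), (11, 3), (12, 0), (12, 1), (12, 2), (12, 3), (19, 0), (19, 1), (19, 2), (19, 3), (20, 0), (20, 1), (20, 2), (20, 3), (27, 0), (27, 1), (27, 2), (27, 3), (28, 0), (28, 1), (28, 2), (28, 3)]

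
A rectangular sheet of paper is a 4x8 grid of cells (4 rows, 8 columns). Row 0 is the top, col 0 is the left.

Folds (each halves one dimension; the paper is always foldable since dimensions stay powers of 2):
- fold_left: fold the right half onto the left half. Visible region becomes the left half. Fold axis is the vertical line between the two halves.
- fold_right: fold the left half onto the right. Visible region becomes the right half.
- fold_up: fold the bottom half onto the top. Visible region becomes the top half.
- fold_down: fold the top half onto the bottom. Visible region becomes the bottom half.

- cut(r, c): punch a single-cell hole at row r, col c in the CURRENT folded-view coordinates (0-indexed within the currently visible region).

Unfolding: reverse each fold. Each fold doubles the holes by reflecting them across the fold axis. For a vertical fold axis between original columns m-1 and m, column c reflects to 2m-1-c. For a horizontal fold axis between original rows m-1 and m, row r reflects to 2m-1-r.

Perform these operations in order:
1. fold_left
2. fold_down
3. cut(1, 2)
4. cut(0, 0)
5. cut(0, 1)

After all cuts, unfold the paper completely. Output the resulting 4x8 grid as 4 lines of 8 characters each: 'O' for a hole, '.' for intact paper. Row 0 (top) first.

Answer: ..O..O..
OO....OO
OO....OO
..O..O..

Derivation:
Op 1 fold_left: fold axis v@4; visible region now rows[0,4) x cols[0,4) = 4x4
Op 2 fold_down: fold axis h@2; visible region now rows[2,4) x cols[0,4) = 2x4
Op 3 cut(1, 2): punch at orig (3,2); cuts so far [(3, 2)]; region rows[2,4) x cols[0,4) = 2x4
Op 4 cut(0, 0): punch at orig (2,0); cuts so far [(2, 0), (3, 2)]; region rows[2,4) x cols[0,4) = 2x4
Op 5 cut(0, 1): punch at orig (2,1); cuts so far [(2, 0), (2, 1), (3, 2)]; region rows[2,4) x cols[0,4) = 2x4
Unfold 1 (reflect across h@2): 6 holes -> [(0, 2), (1, 0), (1, 1), (2, 0), (2, 1), (3, 2)]
Unfold 2 (reflect across v@4): 12 holes -> [(0, 2), (0, 5), (1, 0), (1, 1), (1, 6), (1, 7), (2, 0), (2, 1), (2, 6), (2, 7), (3, 2), (3, 5)]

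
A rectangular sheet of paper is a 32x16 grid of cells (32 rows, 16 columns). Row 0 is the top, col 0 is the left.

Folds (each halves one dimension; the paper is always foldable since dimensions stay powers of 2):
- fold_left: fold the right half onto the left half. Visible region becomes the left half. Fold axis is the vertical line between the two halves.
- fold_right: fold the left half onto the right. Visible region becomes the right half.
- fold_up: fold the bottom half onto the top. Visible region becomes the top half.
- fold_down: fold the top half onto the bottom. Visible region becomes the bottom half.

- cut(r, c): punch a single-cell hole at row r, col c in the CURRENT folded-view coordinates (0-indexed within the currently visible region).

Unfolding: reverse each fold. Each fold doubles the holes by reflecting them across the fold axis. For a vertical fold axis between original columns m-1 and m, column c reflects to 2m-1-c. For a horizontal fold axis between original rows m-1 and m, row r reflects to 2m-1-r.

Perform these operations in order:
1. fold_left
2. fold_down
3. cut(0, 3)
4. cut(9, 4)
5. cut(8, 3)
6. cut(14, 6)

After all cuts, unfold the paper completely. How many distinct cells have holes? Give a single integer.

Op 1 fold_left: fold axis v@8; visible region now rows[0,32) x cols[0,8) = 32x8
Op 2 fold_down: fold axis h@16; visible region now rows[16,32) x cols[0,8) = 16x8
Op 3 cut(0, 3): punch at orig (16,3); cuts so far [(16, 3)]; region rows[16,32) x cols[0,8) = 16x8
Op 4 cut(9, 4): punch at orig (25,4); cuts so far [(16, 3), (25, 4)]; region rows[16,32) x cols[0,8) = 16x8
Op 5 cut(8, 3): punch at orig (24,3); cuts so far [(16, 3), (24, 3), (25, 4)]; region rows[16,32) x cols[0,8) = 16x8
Op 6 cut(14, 6): punch at orig (30,6); cuts so far [(16, 3), (24, 3), (25, 4), (30, 6)]; region rows[16,32) x cols[0,8) = 16x8
Unfold 1 (reflect across h@16): 8 holes -> [(1, 6), (6, 4), (7, 3), (15, 3), (16, 3), (24, 3), (25, 4), (30, 6)]
Unfold 2 (reflect across v@8): 16 holes -> [(1, 6), (1, 9), (6, 4), (6, 11), (7, 3), (7, 12), (15, 3), (15, 12), (16, 3), (16, 12), (24, 3), (24, 12), (25, 4), (25, 11), (30, 6), (30, 9)]

Answer: 16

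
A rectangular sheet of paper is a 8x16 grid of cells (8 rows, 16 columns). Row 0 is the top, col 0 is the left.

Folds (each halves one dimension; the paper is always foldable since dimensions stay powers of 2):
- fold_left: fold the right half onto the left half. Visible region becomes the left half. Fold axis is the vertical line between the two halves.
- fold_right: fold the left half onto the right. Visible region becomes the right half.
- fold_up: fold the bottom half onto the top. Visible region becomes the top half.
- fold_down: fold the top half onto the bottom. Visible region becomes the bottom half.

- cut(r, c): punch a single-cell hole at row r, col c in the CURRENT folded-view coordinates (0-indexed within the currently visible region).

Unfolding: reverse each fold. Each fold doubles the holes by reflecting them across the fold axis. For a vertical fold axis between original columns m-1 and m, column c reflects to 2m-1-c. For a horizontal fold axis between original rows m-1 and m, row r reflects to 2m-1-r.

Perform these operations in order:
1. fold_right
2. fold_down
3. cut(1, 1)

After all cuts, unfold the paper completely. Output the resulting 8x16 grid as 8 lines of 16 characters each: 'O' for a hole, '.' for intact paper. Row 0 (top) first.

Op 1 fold_right: fold axis v@8; visible region now rows[0,8) x cols[8,16) = 8x8
Op 2 fold_down: fold axis h@4; visible region now rows[4,8) x cols[8,16) = 4x8
Op 3 cut(1, 1): punch at orig (5,9); cuts so far [(5, 9)]; region rows[4,8) x cols[8,16) = 4x8
Unfold 1 (reflect across h@4): 2 holes -> [(2, 9), (5, 9)]
Unfold 2 (reflect across v@8): 4 holes -> [(2, 6), (2, 9), (5, 6), (5, 9)]

Answer: ................
................
......O..O......
................
................
......O..O......
................
................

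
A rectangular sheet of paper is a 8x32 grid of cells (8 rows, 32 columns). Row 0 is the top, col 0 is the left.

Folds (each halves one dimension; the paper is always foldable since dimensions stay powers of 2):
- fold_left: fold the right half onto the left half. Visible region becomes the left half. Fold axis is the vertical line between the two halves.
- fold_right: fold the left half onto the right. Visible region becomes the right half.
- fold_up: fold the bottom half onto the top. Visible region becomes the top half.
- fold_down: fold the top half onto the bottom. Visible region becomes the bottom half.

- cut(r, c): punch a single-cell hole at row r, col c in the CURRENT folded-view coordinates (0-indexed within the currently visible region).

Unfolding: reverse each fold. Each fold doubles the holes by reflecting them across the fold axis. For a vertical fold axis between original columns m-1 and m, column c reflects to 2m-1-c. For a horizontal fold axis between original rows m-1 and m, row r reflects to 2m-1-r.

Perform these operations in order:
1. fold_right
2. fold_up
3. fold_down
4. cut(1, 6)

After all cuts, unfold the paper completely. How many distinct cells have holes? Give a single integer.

Answer: 8

Derivation:
Op 1 fold_right: fold axis v@16; visible region now rows[0,8) x cols[16,32) = 8x16
Op 2 fold_up: fold axis h@4; visible region now rows[0,4) x cols[16,32) = 4x16
Op 3 fold_down: fold axis h@2; visible region now rows[2,4) x cols[16,32) = 2x16
Op 4 cut(1, 6): punch at orig (3,22); cuts so far [(3, 22)]; region rows[2,4) x cols[16,32) = 2x16
Unfold 1 (reflect across h@2): 2 holes -> [(0, 22), (3, 22)]
Unfold 2 (reflect across h@4): 4 holes -> [(0, 22), (3, 22), (4, 22), (7, 22)]
Unfold 3 (reflect across v@16): 8 holes -> [(0, 9), (0, 22), (3, 9), (3, 22), (4, 9), (4, 22), (7, 9), (7, 22)]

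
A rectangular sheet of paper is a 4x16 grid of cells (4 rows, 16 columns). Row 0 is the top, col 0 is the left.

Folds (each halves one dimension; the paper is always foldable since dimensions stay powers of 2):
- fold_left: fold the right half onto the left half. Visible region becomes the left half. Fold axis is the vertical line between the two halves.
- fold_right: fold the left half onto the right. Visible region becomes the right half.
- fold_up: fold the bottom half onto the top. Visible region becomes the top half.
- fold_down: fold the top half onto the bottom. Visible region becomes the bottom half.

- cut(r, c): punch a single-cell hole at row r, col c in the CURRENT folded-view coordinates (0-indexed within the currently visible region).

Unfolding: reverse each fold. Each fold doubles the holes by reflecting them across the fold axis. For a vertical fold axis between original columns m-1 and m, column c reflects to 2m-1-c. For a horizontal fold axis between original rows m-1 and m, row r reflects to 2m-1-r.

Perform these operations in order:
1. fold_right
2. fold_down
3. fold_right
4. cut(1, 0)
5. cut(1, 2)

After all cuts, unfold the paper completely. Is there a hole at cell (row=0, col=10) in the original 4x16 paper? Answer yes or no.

Answer: no

Derivation:
Op 1 fold_right: fold axis v@8; visible region now rows[0,4) x cols[8,16) = 4x8
Op 2 fold_down: fold axis h@2; visible region now rows[2,4) x cols[8,16) = 2x8
Op 3 fold_right: fold axis v@12; visible region now rows[2,4) x cols[12,16) = 2x4
Op 4 cut(1, 0): punch at orig (3,12); cuts so far [(3, 12)]; region rows[2,4) x cols[12,16) = 2x4
Op 5 cut(1, 2): punch at orig (3,14); cuts so far [(3, 12), (3, 14)]; region rows[2,4) x cols[12,16) = 2x4
Unfold 1 (reflect across v@12): 4 holes -> [(3, 9), (3, 11), (3, 12), (3, 14)]
Unfold 2 (reflect across h@2): 8 holes -> [(0, 9), (0, 11), (0, 12), (0, 14), (3, 9), (3, 11), (3, 12), (3, 14)]
Unfold 3 (reflect across v@8): 16 holes -> [(0, 1), (0, 3), (0, 4), (0, 6), (0, 9), (0, 11), (0, 12), (0, 14), (3, 1), (3, 3), (3, 4), (3, 6), (3, 9), (3, 11), (3, 12), (3, 14)]
Holes: [(0, 1), (0, 3), (0, 4), (0, 6), (0, 9), (0, 11), (0, 12), (0, 14), (3, 1), (3, 3), (3, 4), (3, 6), (3, 9), (3, 11), (3, 12), (3, 14)]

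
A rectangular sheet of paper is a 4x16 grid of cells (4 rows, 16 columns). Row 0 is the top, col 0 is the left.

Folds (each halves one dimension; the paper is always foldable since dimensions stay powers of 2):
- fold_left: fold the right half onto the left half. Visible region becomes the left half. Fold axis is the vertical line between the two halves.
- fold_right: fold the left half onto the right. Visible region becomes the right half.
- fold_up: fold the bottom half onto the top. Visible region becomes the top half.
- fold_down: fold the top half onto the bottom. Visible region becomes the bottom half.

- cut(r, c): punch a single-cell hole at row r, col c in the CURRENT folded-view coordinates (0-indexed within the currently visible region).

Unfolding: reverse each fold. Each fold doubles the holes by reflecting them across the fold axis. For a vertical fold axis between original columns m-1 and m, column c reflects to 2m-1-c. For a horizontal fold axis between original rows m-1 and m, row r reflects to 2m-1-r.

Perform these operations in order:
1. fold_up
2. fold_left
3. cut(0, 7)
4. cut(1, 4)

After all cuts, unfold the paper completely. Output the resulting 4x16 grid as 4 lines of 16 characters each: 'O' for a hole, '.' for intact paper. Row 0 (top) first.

Answer: .......OO.......
....O......O....
....O......O....
.......OO.......

Derivation:
Op 1 fold_up: fold axis h@2; visible region now rows[0,2) x cols[0,16) = 2x16
Op 2 fold_left: fold axis v@8; visible region now rows[0,2) x cols[0,8) = 2x8
Op 3 cut(0, 7): punch at orig (0,7); cuts so far [(0, 7)]; region rows[0,2) x cols[0,8) = 2x8
Op 4 cut(1, 4): punch at orig (1,4); cuts so far [(0, 7), (1, 4)]; region rows[0,2) x cols[0,8) = 2x8
Unfold 1 (reflect across v@8): 4 holes -> [(0, 7), (0, 8), (1, 4), (1, 11)]
Unfold 2 (reflect across h@2): 8 holes -> [(0, 7), (0, 8), (1, 4), (1, 11), (2, 4), (2, 11), (3, 7), (3, 8)]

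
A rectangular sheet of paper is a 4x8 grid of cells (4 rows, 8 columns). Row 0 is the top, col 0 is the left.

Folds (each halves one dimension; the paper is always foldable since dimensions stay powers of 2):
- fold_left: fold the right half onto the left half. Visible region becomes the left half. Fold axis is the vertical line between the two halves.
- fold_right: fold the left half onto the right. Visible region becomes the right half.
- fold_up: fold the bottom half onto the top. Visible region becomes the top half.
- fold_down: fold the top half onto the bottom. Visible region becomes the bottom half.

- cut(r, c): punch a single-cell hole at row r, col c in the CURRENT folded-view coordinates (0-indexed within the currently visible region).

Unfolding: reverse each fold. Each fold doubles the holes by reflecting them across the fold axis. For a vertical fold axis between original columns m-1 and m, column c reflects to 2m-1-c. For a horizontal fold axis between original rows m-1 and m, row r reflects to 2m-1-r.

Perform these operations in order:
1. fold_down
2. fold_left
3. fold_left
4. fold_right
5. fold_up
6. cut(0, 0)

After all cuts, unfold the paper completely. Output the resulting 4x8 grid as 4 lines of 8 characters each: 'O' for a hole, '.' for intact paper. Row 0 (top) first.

Answer: OOOOOOOO
OOOOOOOO
OOOOOOOO
OOOOOOOO

Derivation:
Op 1 fold_down: fold axis h@2; visible region now rows[2,4) x cols[0,8) = 2x8
Op 2 fold_left: fold axis v@4; visible region now rows[2,4) x cols[0,4) = 2x4
Op 3 fold_left: fold axis v@2; visible region now rows[2,4) x cols[0,2) = 2x2
Op 4 fold_right: fold axis v@1; visible region now rows[2,4) x cols[1,2) = 2x1
Op 5 fold_up: fold axis h@3; visible region now rows[2,3) x cols[1,2) = 1x1
Op 6 cut(0, 0): punch at orig (2,1); cuts so far [(2, 1)]; region rows[2,3) x cols[1,2) = 1x1
Unfold 1 (reflect across h@3): 2 holes -> [(2, 1), (3, 1)]
Unfold 2 (reflect across v@1): 4 holes -> [(2, 0), (2, 1), (3, 0), (3, 1)]
Unfold 3 (reflect across v@2): 8 holes -> [(2, 0), (2, 1), (2, 2), (2, 3), (3, 0), (3, 1), (3, 2), (3, 3)]
Unfold 4 (reflect across v@4): 16 holes -> [(2, 0), (2, 1), (2, 2), (2, 3), (2, 4), (2, 5), (2, 6), (2, 7), (3, 0), (3, 1), (3, 2), (3, 3), (3, 4), (3, 5), (3, 6), (3, 7)]
Unfold 5 (reflect across h@2): 32 holes -> [(0, 0), (0, 1), (0, 2), (0, 3), (0, 4), (0, 5), (0, 6), (0, 7), (1, 0), (1, 1), (1, 2), (1, 3), (1, 4), (1, 5), (1, 6), (1, 7), (2, 0), (2, 1), (2, 2), (2, 3), (2, 4), (2, 5), (2, 6), (2, 7), (3, 0), (3, 1), (3, 2), (3, 3), (3, 4), (3, 5), (3, 6), (3, 7)]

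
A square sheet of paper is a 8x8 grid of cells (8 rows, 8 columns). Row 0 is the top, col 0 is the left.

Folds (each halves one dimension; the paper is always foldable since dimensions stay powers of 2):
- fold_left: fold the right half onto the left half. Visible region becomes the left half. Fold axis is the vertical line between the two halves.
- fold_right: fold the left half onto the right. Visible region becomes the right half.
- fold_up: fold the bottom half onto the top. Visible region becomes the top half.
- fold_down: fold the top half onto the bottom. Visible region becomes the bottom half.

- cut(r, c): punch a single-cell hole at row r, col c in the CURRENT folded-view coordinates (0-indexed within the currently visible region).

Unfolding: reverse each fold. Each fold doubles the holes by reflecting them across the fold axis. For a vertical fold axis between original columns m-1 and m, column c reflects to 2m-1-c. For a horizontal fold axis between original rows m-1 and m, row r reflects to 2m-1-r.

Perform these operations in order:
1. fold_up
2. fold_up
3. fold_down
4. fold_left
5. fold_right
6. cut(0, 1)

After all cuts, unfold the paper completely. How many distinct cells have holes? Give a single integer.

Answer: 32

Derivation:
Op 1 fold_up: fold axis h@4; visible region now rows[0,4) x cols[0,8) = 4x8
Op 2 fold_up: fold axis h@2; visible region now rows[0,2) x cols[0,8) = 2x8
Op 3 fold_down: fold axis h@1; visible region now rows[1,2) x cols[0,8) = 1x8
Op 4 fold_left: fold axis v@4; visible region now rows[1,2) x cols[0,4) = 1x4
Op 5 fold_right: fold axis v@2; visible region now rows[1,2) x cols[2,4) = 1x2
Op 6 cut(0, 1): punch at orig (1,3); cuts so far [(1, 3)]; region rows[1,2) x cols[2,4) = 1x2
Unfold 1 (reflect across v@2): 2 holes -> [(1, 0), (1, 3)]
Unfold 2 (reflect across v@4): 4 holes -> [(1, 0), (1, 3), (1, 4), (1, 7)]
Unfold 3 (reflect across h@1): 8 holes -> [(0, 0), (0, 3), (0, 4), (0, 7), (1, 0), (1, 3), (1, 4), (1, 7)]
Unfold 4 (reflect across h@2): 16 holes -> [(0, 0), (0, 3), (0, 4), (0, 7), (1, 0), (1, 3), (1, 4), (1, 7), (2, 0), (2, 3), (2, 4), (2, 7), (3, 0), (3, 3), (3, 4), (3, 7)]
Unfold 5 (reflect across h@4): 32 holes -> [(0, 0), (0, 3), (0, 4), (0, 7), (1, 0), (1, 3), (1, 4), (1, 7), (2, 0), (2, 3), (2, 4), (2, 7), (3, 0), (3, 3), (3, 4), (3, 7), (4, 0), (4, 3), (4, 4), (4, 7), (5, 0), (5, 3), (5, 4), (5, 7), (6, 0), (6, 3), (6, 4), (6, 7), (7, 0), (7, 3), (7, 4), (7, 7)]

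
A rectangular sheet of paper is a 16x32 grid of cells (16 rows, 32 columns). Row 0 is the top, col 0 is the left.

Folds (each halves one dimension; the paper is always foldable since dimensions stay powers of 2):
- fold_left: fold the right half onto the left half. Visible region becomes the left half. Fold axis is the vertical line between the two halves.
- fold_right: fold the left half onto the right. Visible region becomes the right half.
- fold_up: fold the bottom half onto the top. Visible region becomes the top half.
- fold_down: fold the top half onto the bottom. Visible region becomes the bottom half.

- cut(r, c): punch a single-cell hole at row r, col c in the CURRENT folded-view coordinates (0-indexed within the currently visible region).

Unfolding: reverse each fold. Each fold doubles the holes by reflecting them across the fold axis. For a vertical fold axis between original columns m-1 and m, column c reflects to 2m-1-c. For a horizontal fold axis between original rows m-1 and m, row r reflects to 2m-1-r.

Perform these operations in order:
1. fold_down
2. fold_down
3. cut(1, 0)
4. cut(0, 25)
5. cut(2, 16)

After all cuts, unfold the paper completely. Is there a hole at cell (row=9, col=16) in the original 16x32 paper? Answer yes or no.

Answer: yes

Derivation:
Op 1 fold_down: fold axis h@8; visible region now rows[8,16) x cols[0,32) = 8x32
Op 2 fold_down: fold axis h@12; visible region now rows[12,16) x cols[0,32) = 4x32
Op 3 cut(1, 0): punch at orig (13,0); cuts so far [(13, 0)]; region rows[12,16) x cols[0,32) = 4x32
Op 4 cut(0, 25): punch at orig (12,25); cuts so far [(12, 25), (13, 0)]; region rows[12,16) x cols[0,32) = 4x32
Op 5 cut(2, 16): punch at orig (14,16); cuts so far [(12, 25), (13, 0), (14, 16)]; region rows[12,16) x cols[0,32) = 4x32
Unfold 1 (reflect across h@12): 6 holes -> [(9, 16), (10, 0), (11, 25), (12, 25), (13, 0), (14, 16)]
Unfold 2 (reflect across h@8): 12 holes -> [(1, 16), (2, 0), (3, 25), (4, 25), (5, 0), (6, 16), (9, 16), (10, 0), (11, 25), (12, 25), (13, 0), (14, 16)]
Holes: [(1, 16), (2, 0), (3, 25), (4, 25), (5, 0), (6, 16), (9, 16), (10, 0), (11, 25), (12, 25), (13, 0), (14, 16)]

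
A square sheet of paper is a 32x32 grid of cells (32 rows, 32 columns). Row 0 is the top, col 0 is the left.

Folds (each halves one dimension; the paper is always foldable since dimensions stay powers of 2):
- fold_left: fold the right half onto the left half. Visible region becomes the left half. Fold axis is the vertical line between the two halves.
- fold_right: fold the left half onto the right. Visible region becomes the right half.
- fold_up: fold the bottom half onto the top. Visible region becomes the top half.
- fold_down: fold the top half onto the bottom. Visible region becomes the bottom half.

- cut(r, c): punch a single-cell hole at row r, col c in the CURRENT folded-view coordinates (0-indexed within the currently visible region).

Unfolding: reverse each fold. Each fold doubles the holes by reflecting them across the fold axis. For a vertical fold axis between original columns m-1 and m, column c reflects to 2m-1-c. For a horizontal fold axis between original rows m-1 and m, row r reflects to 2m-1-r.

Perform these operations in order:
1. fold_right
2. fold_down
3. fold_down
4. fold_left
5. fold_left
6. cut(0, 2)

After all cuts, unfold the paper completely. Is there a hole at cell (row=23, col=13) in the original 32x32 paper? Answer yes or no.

Answer: yes

Derivation:
Op 1 fold_right: fold axis v@16; visible region now rows[0,32) x cols[16,32) = 32x16
Op 2 fold_down: fold axis h@16; visible region now rows[16,32) x cols[16,32) = 16x16
Op 3 fold_down: fold axis h@24; visible region now rows[24,32) x cols[16,32) = 8x16
Op 4 fold_left: fold axis v@24; visible region now rows[24,32) x cols[16,24) = 8x8
Op 5 fold_left: fold axis v@20; visible region now rows[24,32) x cols[16,20) = 8x4
Op 6 cut(0, 2): punch at orig (24,18); cuts so far [(24, 18)]; region rows[24,32) x cols[16,20) = 8x4
Unfold 1 (reflect across v@20): 2 holes -> [(24, 18), (24, 21)]
Unfold 2 (reflect across v@24): 4 holes -> [(24, 18), (24, 21), (24, 26), (24, 29)]
Unfold 3 (reflect across h@24): 8 holes -> [(23, 18), (23, 21), (23, 26), (23, 29), (24, 18), (24, 21), (24, 26), (24, 29)]
Unfold 4 (reflect across h@16): 16 holes -> [(7, 18), (7, 21), (7, 26), (7, 29), (8, 18), (8, 21), (8, 26), (8, 29), (23, 18), (23, 21), (23, 26), (23, 29), (24, 18), (24, 21), (24, 26), (24, 29)]
Unfold 5 (reflect across v@16): 32 holes -> [(7, 2), (7, 5), (7, 10), (7, 13), (7, 18), (7, 21), (7, 26), (7, 29), (8, 2), (8, 5), (8, 10), (8, 13), (8, 18), (8, 21), (8, 26), (8, 29), (23, 2), (23, 5), (23, 10), (23, 13), (23, 18), (23, 21), (23, 26), (23, 29), (24, 2), (24, 5), (24, 10), (24, 13), (24, 18), (24, 21), (24, 26), (24, 29)]
Holes: [(7, 2), (7, 5), (7, 10), (7, 13), (7, 18), (7, 21), (7, 26), (7, 29), (8, 2), (8, 5), (8, 10), (8, 13), (8, 18), (8, 21), (8, 26), (8, 29), (23, 2), (23, 5), (23, 10), (23, 13), (23, 18), (23, 21), (23, 26), (23, 29), (24, 2), (24, 5), (24, 10), (24, 13), (24, 18), (24, 21), (24, 26), (24, 29)]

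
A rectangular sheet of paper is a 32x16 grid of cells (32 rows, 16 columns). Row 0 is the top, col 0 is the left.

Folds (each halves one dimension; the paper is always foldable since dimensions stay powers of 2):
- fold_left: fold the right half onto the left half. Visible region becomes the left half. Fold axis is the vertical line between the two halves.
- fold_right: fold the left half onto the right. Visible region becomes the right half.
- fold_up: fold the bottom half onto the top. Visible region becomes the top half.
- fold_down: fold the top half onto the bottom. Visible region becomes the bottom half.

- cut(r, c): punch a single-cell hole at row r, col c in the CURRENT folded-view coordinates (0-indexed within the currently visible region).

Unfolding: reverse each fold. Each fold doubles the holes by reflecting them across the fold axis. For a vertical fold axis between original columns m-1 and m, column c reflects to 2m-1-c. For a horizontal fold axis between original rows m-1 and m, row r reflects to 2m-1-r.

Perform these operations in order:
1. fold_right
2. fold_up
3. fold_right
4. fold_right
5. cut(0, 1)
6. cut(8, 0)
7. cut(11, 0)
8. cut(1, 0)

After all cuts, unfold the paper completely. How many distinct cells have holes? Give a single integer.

Answer: 64

Derivation:
Op 1 fold_right: fold axis v@8; visible region now rows[0,32) x cols[8,16) = 32x8
Op 2 fold_up: fold axis h@16; visible region now rows[0,16) x cols[8,16) = 16x8
Op 3 fold_right: fold axis v@12; visible region now rows[0,16) x cols[12,16) = 16x4
Op 4 fold_right: fold axis v@14; visible region now rows[0,16) x cols[14,16) = 16x2
Op 5 cut(0, 1): punch at orig (0,15); cuts so far [(0, 15)]; region rows[0,16) x cols[14,16) = 16x2
Op 6 cut(8, 0): punch at orig (8,14); cuts so far [(0, 15), (8, 14)]; region rows[0,16) x cols[14,16) = 16x2
Op 7 cut(11, 0): punch at orig (11,14); cuts so far [(0, 15), (8, 14), (11, 14)]; region rows[0,16) x cols[14,16) = 16x2
Op 8 cut(1, 0): punch at orig (1,14); cuts so far [(0, 15), (1, 14), (8, 14), (11, 14)]; region rows[0,16) x cols[14,16) = 16x2
Unfold 1 (reflect across v@14): 8 holes -> [(0, 12), (0, 15), (1, 13), (1, 14), (8, 13), (8, 14), (11, 13), (11, 14)]
Unfold 2 (reflect across v@12): 16 holes -> [(0, 8), (0, 11), (0, 12), (0, 15), (1, 9), (1, 10), (1, 13), (1, 14), (8, 9), (8, 10), (8, 13), (8, 14), (11, 9), (11, 10), (11, 13), (11, 14)]
Unfold 3 (reflect across h@16): 32 holes -> [(0, 8), (0, 11), (0, 12), (0, 15), (1, 9), (1, 10), (1, 13), (1, 14), (8, 9), (8, 10), (8, 13), (8, 14), (11, 9), (11, 10), (11, 13), (11, 14), (20, 9), (20, 10), (20, 13), (20, 14), (23, 9), (23, 10), (23, 13), (23, 14), (30, 9), (30, 10), (30, 13), (30, 14), (31, 8), (31, 11), (31, 12), (31, 15)]
Unfold 4 (reflect across v@8): 64 holes -> [(0, 0), (0, 3), (0, 4), (0, 7), (0, 8), (0, 11), (0, 12), (0, 15), (1, 1), (1, 2), (1, 5), (1, 6), (1, 9), (1, 10), (1, 13), (1, 14), (8, 1), (8, 2), (8, 5), (8, 6), (8, 9), (8, 10), (8, 13), (8, 14), (11, 1), (11, 2), (11, 5), (11, 6), (11, 9), (11, 10), (11, 13), (11, 14), (20, 1), (20, 2), (20, 5), (20, 6), (20, 9), (20, 10), (20, 13), (20, 14), (23, 1), (23, 2), (23, 5), (23, 6), (23, 9), (23, 10), (23, 13), (23, 14), (30, 1), (30, 2), (30, 5), (30, 6), (30, 9), (30, 10), (30, 13), (30, 14), (31, 0), (31, 3), (31, 4), (31, 7), (31, 8), (31, 11), (31, 12), (31, 15)]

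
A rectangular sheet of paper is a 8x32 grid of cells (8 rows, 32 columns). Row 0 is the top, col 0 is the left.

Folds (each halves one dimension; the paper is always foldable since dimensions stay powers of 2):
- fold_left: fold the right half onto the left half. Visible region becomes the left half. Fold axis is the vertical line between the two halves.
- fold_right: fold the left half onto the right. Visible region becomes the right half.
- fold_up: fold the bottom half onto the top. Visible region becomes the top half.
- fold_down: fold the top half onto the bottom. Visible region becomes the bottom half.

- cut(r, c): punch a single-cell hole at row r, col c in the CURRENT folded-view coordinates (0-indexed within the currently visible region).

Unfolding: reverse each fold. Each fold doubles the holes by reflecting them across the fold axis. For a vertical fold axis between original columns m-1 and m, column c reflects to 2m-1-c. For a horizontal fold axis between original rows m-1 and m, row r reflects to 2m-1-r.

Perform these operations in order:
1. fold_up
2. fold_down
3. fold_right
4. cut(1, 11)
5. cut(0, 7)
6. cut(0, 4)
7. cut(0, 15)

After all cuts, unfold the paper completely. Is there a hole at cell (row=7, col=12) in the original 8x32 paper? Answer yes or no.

Answer: no

Derivation:
Op 1 fold_up: fold axis h@4; visible region now rows[0,4) x cols[0,32) = 4x32
Op 2 fold_down: fold axis h@2; visible region now rows[2,4) x cols[0,32) = 2x32
Op 3 fold_right: fold axis v@16; visible region now rows[2,4) x cols[16,32) = 2x16
Op 4 cut(1, 11): punch at orig (3,27); cuts so far [(3, 27)]; region rows[2,4) x cols[16,32) = 2x16
Op 5 cut(0, 7): punch at orig (2,23); cuts so far [(2, 23), (3, 27)]; region rows[2,4) x cols[16,32) = 2x16
Op 6 cut(0, 4): punch at orig (2,20); cuts so far [(2, 20), (2, 23), (3, 27)]; region rows[2,4) x cols[16,32) = 2x16
Op 7 cut(0, 15): punch at orig (2,31); cuts so far [(2, 20), (2, 23), (2, 31), (3, 27)]; region rows[2,4) x cols[16,32) = 2x16
Unfold 1 (reflect across v@16): 8 holes -> [(2, 0), (2, 8), (2, 11), (2, 20), (2, 23), (2, 31), (3, 4), (3, 27)]
Unfold 2 (reflect across h@2): 16 holes -> [(0, 4), (0, 27), (1, 0), (1, 8), (1, 11), (1, 20), (1, 23), (1, 31), (2, 0), (2, 8), (2, 11), (2, 20), (2, 23), (2, 31), (3, 4), (3, 27)]
Unfold 3 (reflect across h@4): 32 holes -> [(0, 4), (0, 27), (1, 0), (1, 8), (1, 11), (1, 20), (1, 23), (1, 31), (2, 0), (2, 8), (2, 11), (2, 20), (2, 23), (2, 31), (3, 4), (3, 27), (4, 4), (4, 27), (5, 0), (5, 8), (5, 11), (5, 20), (5, 23), (5, 31), (6, 0), (6, 8), (6, 11), (6, 20), (6, 23), (6, 31), (7, 4), (7, 27)]
Holes: [(0, 4), (0, 27), (1, 0), (1, 8), (1, 11), (1, 20), (1, 23), (1, 31), (2, 0), (2, 8), (2, 11), (2, 20), (2, 23), (2, 31), (3, 4), (3, 27), (4, 4), (4, 27), (5, 0), (5, 8), (5, 11), (5, 20), (5, 23), (5, 31), (6, 0), (6, 8), (6, 11), (6, 20), (6, 23), (6, 31), (7, 4), (7, 27)]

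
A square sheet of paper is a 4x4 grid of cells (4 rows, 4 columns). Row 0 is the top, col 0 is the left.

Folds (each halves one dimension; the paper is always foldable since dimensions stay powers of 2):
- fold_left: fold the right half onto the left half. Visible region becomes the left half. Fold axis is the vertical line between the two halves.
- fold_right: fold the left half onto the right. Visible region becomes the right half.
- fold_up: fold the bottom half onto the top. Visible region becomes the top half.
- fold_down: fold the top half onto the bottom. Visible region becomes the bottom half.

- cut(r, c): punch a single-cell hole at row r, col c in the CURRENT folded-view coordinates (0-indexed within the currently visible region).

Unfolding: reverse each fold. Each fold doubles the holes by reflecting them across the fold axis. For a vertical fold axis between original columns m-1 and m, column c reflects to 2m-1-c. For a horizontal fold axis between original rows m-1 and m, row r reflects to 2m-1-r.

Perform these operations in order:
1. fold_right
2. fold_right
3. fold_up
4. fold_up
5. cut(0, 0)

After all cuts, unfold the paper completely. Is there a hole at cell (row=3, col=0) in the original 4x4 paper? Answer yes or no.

Op 1 fold_right: fold axis v@2; visible region now rows[0,4) x cols[2,4) = 4x2
Op 2 fold_right: fold axis v@3; visible region now rows[0,4) x cols[3,4) = 4x1
Op 3 fold_up: fold axis h@2; visible region now rows[0,2) x cols[3,4) = 2x1
Op 4 fold_up: fold axis h@1; visible region now rows[0,1) x cols[3,4) = 1x1
Op 5 cut(0, 0): punch at orig (0,3); cuts so far [(0, 3)]; region rows[0,1) x cols[3,4) = 1x1
Unfold 1 (reflect across h@1): 2 holes -> [(0, 3), (1, 3)]
Unfold 2 (reflect across h@2): 4 holes -> [(0, 3), (1, 3), (2, 3), (3, 3)]
Unfold 3 (reflect across v@3): 8 holes -> [(0, 2), (0, 3), (1, 2), (1, 3), (2, 2), (2, 3), (3, 2), (3, 3)]
Unfold 4 (reflect across v@2): 16 holes -> [(0, 0), (0, 1), (0, 2), (0, 3), (1, 0), (1, 1), (1, 2), (1, 3), (2, 0), (2, 1), (2, 2), (2, 3), (3, 0), (3, 1), (3, 2), (3, 3)]
Holes: [(0, 0), (0, 1), (0, 2), (0, 3), (1, 0), (1, 1), (1, 2), (1, 3), (2, 0), (2, 1), (2, 2), (2, 3), (3, 0), (3, 1), (3, 2), (3, 3)]

Answer: yes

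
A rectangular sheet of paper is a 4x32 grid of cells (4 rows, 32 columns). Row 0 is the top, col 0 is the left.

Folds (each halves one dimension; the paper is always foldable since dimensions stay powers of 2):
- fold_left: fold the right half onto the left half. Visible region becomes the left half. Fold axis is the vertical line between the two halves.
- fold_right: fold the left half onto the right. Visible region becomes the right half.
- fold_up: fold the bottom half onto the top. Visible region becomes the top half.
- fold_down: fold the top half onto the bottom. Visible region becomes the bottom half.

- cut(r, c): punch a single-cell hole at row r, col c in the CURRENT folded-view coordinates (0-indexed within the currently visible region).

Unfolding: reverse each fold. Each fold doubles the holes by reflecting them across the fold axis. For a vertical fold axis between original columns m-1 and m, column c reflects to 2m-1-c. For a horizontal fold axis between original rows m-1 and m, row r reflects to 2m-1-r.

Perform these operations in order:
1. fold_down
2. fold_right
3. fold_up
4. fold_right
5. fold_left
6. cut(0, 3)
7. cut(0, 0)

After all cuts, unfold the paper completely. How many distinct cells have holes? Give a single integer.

Op 1 fold_down: fold axis h@2; visible region now rows[2,4) x cols[0,32) = 2x32
Op 2 fold_right: fold axis v@16; visible region now rows[2,4) x cols[16,32) = 2x16
Op 3 fold_up: fold axis h@3; visible region now rows[2,3) x cols[16,32) = 1x16
Op 4 fold_right: fold axis v@24; visible region now rows[2,3) x cols[24,32) = 1x8
Op 5 fold_left: fold axis v@28; visible region now rows[2,3) x cols[24,28) = 1x4
Op 6 cut(0, 3): punch at orig (2,27); cuts so far [(2, 27)]; region rows[2,3) x cols[24,28) = 1x4
Op 7 cut(0, 0): punch at orig (2,24); cuts so far [(2, 24), (2, 27)]; region rows[2,3) x cols[24,28) = 1x4
Unfold 1 (reflect across v@28): 4 holes -> [(2, 24), (2, 27), (2, 28), (2, 31)]
Unfold 2 (reflect across v@24): 8 holes -> [(2, 16), (2, 19), (2, 20), (2, 23), (2, 24), (2, 27), (2, 28), (2, 31)]
Unfold 3 (reflect across h@3): 16 holes -> [(2, 16), (2, 19), (2, 20), (2, 23), (2, 24), (2, 27), (2, 28), (2, 31), (3, 16), (3, 19), (3, 20), (3, 23), (3, 24), (3, 27), (3, 28), (3, 31)]
Unfold 4 (reflect across v@16): 32 holes -> [(2, 0), (2, 3), (2, 4), (2, 7), (2, 8), (2, 11), (2, 12), (2, 15), (2, 16), (2, 19), (2, 20), (2, 23), (2, 24), (2, 27), (2, 28), (2, 31), (3, 0), (3, 3), (3, 4), (3, 7), (3, 8), (3, 11), (3, 12), (3, 15), (3, 16), (3, 19), (3, 20), (3, 23), (3, 24), (3, 27), (3, 28), (3, 31)]
Unfold 5 (reflect across h@2): 64 holes -> [(0, 0), (0, 3), (0, 4), (0, 7), (0, 8), (0, 11), (0, 12), (0, 15), (0, 16), (0, 19), (0, 20), (0, 23), (0, 24), (0, 27), (0, 28), (0, 31), (1, 0), (1, 3), (1, 4), (1, 7), (1, 8), (1, 11), (1, 12), (1, 15), (1, 16), (1, 19), (1, 20), (1, 23), (1, 24), (1, 27), (1, 28), (1, 31), (2, 0), (2, 3), (2, 4), (2, 7), (2, 8), (2, 11), (2, 12), (2, 15), (2, 16), (2, 19), (2, 20), (2, 23), (2, 24), (2, 27), (2, 28), (2, 31), (3, 0), (3, 3), (3, 4), (3, 7), (3, 8), (3, 11), (3, 12), (3, 15), (3, 16), (3, 19), (3, 20), (3, 23), (3, 24), (3, 27), (3, 28), (3, 31)]

Answer: 64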